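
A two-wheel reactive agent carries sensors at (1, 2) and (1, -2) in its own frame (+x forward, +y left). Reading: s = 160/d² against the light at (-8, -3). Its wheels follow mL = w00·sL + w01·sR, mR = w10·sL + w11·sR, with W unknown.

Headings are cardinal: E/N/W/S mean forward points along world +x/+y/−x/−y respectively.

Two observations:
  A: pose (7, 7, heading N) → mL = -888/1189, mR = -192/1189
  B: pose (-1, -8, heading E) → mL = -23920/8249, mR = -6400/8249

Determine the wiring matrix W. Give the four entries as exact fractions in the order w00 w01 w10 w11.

-1 -1/2 -1 1

obs A: pose=(7,7,N) → sL=16/29, sR=16/41, mL=-888/1189, mR=-192/1189
obs B: pose=(-1,-8,E) → sL=160/73, sR=160/113, mL=-23920/8249, mR=-6400/8249
sensor matrix S = [[16/29, 16/41], [160/73, 160/113]]; det S = -727040/9808061
solve [mL_A; mL_B] = S·[w00; w01] and [mR_A; mR_B] = S·[w10; w11]:
  w00 = -1, w01 = -1/2, w10 = -1, w11 = 1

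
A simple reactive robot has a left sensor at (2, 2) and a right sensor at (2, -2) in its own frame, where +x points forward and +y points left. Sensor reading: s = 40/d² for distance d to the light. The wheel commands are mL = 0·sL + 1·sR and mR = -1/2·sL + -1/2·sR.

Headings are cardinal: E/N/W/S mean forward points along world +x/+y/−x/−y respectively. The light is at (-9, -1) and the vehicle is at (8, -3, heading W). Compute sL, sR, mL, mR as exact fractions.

left sensor world pos  = (6, -5); dL² = 241
right sensor world pos = (6, -1); dR² = 225
sL = 40/241 = 40/241
sR = 40/225 = 8/45
mL = 0·sL + 1·sR = 8/45
mR = -1/2·sL + -1/2·sR = -1864/10845

40/241 8/45 8/45 -1864/10845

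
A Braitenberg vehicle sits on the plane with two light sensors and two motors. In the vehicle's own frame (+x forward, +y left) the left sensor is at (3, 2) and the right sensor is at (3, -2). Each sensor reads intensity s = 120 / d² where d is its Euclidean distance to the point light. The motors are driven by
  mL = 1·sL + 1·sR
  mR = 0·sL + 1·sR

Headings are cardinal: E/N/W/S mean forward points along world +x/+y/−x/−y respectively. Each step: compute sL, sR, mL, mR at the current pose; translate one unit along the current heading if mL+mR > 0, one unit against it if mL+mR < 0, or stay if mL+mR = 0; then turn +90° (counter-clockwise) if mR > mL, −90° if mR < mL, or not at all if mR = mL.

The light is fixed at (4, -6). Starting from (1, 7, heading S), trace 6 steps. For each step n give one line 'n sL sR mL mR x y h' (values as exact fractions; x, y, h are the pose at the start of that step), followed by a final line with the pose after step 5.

n=0: pose=(1,7,S); sL=120/101, sR=24/25; mL=5424/2525, mR=24/25; mL+mR=7848/2525 → advance +1; mR−mL=-120/101 → turn -1·90°
n=1: pose=(1,6,W); sL=15/17, sR=15/29; mL=690/493, mR=15/29; mL+mR=945/493 → advance +1; mR−mL=-15/17 → turn -1·90°
n=2: pose=(0,6,N); sL=40/87, sR=120/229; mL=19600/19923, mR=120/229; mL+mR=30040/19923 → advance +1; mR−mL=-40/87 → turn -1·90°
n=3: pose=(0,7,E); sL=60/113, sR=60/61; mL=10440/6893, mR=60/61; mL+mR=17220/6893 → advance +1; mR−mL=-60/113 → turn -1·90°
n=4: pose=(1,7,S); sL=120/101, sR=24/25; mL=5424/2525, mR=24/25; mL+mR=7848/2525 → advance +1; mR−mL=-120/101 → turn -1·90°
n=5: pose=(1,6,W); sL=15/17, sR=15/29; mL=690/493, mR=15/29; mL+mR=945/493 → advance +1; mR−mL=-15/17 → turn -1·90°

0 120/101 24/25 5424/2525 24/25 1 7 S
1 15/17 15/29 690/493 15/29 1 6 W
2 40/87 120/229 19600/19923 120/229 0 6 N
3 60/113 60/61 10440/6893 60/61 0 7 E
4 120/101 24/25 5424/2525 24/25 1 7 S
5 15/17 15/29 690/493 15/29 1 6 W
final 0 6 N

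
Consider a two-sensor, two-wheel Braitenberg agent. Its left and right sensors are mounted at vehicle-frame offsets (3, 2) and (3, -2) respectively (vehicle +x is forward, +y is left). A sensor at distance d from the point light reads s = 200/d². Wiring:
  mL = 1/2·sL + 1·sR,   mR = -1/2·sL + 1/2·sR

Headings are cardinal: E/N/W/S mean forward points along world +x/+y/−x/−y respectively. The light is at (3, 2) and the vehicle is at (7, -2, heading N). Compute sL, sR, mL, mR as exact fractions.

40 200/37 940/37 -640/37

left sensor world pos  = (5, 1); dL² = 5
right sensor world pos = (9, 1); dR² = 37
sL = 200/5 = 40
sR = 200/37 = 200/37
mL = 1/2·sL + 1·sR = 940/37
mR = -1/2·sL + 1/2·sR = -640/37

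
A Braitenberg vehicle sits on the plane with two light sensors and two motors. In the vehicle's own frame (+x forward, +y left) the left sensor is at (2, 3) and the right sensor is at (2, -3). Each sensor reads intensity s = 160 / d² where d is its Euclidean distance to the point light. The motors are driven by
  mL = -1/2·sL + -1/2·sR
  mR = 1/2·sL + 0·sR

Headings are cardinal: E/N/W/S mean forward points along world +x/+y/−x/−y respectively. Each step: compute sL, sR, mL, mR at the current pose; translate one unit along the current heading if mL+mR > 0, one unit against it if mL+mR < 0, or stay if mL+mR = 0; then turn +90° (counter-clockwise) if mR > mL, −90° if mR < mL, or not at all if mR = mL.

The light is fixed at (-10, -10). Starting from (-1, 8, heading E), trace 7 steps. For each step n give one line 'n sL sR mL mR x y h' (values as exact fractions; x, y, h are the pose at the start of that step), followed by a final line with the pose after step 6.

0 80/281 80/173 -18160/48613 40/281 -1 8 E
1 32/85 160/521 -15136/44285 16/85 -2 8 N
2 20/29 40/109 -1670/3161 10/29 -2 7 W
3 160/369 160/261 -5600/10701 80/369 -1 7 S
4 80/281 80/173 -18160/48613 40/281 -1 8 E
5 32/85 160/521 -15136/44285 16/85 -2 8 N
6 20/29 40/109 -1670/3161 10/29 -2 7 W
final -1 7 S

n=0: pose=(-1,8,E); sL=80/281, sR=80/173; mL=-18160/48613, mR=40/281; mL+mR=-40/173 → advance -1; mR−mL=25080/48613 → turn +1·90°
n=1: pose=(-2,8,N); sL=32/85, sR=160/521; mL=-15136/44285, mR=16/85; mL+mR=-80/521 → advance -1; mR−mL=23472/44285 → turn +1·90°
n=2: pose=(-2,7,W); sL=20/29, sR=40/109; mL=-1670/3161, mR=10/29; mL+mR=-20/109 → advance -1; mR−mL=2760/3161 → turn +1·90°
n=3: pose=(-1,7,S); sL=160/369, sR=160/261; mL=-5600/10701, mR=80/369; mL+mR=-80/261 → advance -1; mR−mL=880/1189 → turn +1·90°
n=4: pose=(-1,8,E); sL=80/281, sR=80/173; mL=-18160/48613, mR=40/281; mL+mR=-40/173 → advance -1; mR−mL=25080/48613 → turn +1·90°
n=5: pose=(-2,8,N); sL=32/85, sR=160/521; mL=-15136/44285, mR=16/85; mL+mR=-80/521 → advance -1; mR−mL=23472/44285 → turn +1·90°
n=6: pose=(-2,7,W); sL=20/29, sR=40/109; mL=-1670/3161, mR=10/29; mL+mR=-20/109 → advance -1; mR−mL=2760/3161 → turn +1·90°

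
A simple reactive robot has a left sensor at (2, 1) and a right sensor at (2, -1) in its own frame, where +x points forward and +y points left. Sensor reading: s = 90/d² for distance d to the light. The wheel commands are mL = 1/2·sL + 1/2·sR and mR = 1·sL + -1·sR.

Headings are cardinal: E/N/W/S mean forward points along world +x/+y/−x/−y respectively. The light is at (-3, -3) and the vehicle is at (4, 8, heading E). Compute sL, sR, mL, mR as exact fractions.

2/5 90/181 406/905 -88/905

left sensor world pos  = (6, 9); dL² = 225
right sensor world pos = (6, 7); dR² = 181
sL = 90/225 = 2/5
sR = 90/181 = 90/181
mL = 1/2·sL + 1/2·sR = 406/905
mR = 1·sL + -1·sR = -88/905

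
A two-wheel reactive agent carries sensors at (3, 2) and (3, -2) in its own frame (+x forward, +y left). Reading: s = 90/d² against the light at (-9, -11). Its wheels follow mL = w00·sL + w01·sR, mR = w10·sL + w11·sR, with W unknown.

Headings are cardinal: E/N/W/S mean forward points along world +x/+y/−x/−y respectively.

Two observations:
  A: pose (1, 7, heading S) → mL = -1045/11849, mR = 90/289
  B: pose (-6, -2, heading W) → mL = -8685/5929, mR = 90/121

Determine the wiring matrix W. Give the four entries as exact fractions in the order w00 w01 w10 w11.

-1 1/2 0 1

obs A: pose=(1,7,S) → sL=10/41, sR=90/289, mL=-1045/11849, mR=90/289
obs B: pose=(-6,-2,W) → sL=90/49, sR=90/121, mL=-8685/5929, mR=90/121
sensor matrix S = [[10/41, 90/289], [90/49, 90/121]]; det S = -27439200/70252721
solve [mL_A; mL_B] = S·[w00; w01] and [mR_A; mR_B] = S·[w10; w11]:
  w00 = -1, w01 = 1/2, w10 = 0, w11 = 1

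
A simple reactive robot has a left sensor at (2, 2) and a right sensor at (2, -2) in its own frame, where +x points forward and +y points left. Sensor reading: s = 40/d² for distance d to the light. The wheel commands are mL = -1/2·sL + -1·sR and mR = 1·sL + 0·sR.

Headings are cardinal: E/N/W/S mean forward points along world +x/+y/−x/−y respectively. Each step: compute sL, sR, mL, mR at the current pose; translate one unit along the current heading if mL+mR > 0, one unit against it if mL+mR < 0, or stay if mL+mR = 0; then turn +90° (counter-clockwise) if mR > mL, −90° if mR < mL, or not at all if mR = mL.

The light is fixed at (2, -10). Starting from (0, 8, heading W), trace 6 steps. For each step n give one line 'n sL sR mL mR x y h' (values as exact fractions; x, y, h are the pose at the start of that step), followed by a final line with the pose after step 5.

0 5/34 5/52 -75/442 5/34 0 8 W
1 40/257 8/53 -3116/13621 40/257 1 8 S
2 20/221 4/29 -1174/6409 20/221 1 9 E
3 40/457 40/441 -27100/201537 40/457 0 9 N
4 5/34 5/52 -75/442 5/34 0 8 W
5 40/257 8/53 -3116/13621 40/257 1 8 S
final 1 9 E

n=0: pose=(0,8,W); sL=5/34, sR=5/52; mL=-75/442, mR=5/34; mL+mR=-5/221 → advance -1; mR−mL=70/221 → turn +1·90°
n=1: pose=(1,8,S); sL=40/257, sR=8/53; mL=-3116/13621, mR=40/257; mL+mR=-996/13621 → advance -1; mR−mL=5236/13621 → turn +1·90°
n=2: pose=(1,9,E); sL=20/221, sR=4/29; mL=-1174/6409, mR=20/221; mL+mR=-594/6409 → advance -1; mR−mL=1754/6409 → turn +1·90°
n=3: pose=(0,9,N); sL=40/457, sR=40/441; mL=-27100/201537, mR=40/457; mL+mR=-9460/201537 → advance -1; mR−mL=44740/201537 → turn +1·90°
n=4: pose=(0,8,W); sL=5/34, sR=5/52; mL=-75/442, mR=5/34; mL+mR=-5/221 → advance -1; mR−mL=70/221 → turn +1·90°
n=5: pose=(1,8,S); sL=40/257, sR=8/53; mL=-3116/13621, mR=40/257; mL+mR=-996/13621 → advance -1; mR−mL=5236/13621 → turn +1·90°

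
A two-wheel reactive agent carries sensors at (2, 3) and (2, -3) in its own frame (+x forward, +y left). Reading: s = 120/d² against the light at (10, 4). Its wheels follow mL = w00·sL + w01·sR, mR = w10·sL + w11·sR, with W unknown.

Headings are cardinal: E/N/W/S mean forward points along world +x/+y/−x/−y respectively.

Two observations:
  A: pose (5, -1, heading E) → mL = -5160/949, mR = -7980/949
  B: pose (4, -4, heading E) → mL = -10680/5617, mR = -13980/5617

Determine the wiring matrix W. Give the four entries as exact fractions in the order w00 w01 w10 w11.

-1/2 -1/2 -1 1/2

obs A: pose=(5,-1,E) → sL=120/13, sR=120/73, mL=-5160/949, mR=-7980/949
obs B: pose=(4,-4,E) → sL=120/41, sR=120/137, mL=-10680/5617, mR=-13980/5617
sensor matrix S = [[120/13, 120/73], [120/41, 120/137]]; det S = 17452800/5330533
solve [mL_A; mL_B] = S·[w00; w01] and [mR_A; mR_B] = S·[w10; w11]:
  w00 = -1/2, w01 = -1/2, w10 = -1, w11 = 1/2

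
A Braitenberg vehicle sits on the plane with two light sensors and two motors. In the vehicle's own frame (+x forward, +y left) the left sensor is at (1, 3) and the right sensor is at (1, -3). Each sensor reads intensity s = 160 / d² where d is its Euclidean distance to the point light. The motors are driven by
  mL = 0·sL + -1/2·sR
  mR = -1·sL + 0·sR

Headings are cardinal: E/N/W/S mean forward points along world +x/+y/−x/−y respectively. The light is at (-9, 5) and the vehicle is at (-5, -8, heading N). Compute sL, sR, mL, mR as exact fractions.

left sensor world pos  = (-8, -7); dL² = 145
right sensor world pos = (-2, -7); dR² = 193
sL = 160/145 = 32/29
sR = 160/193 = 160/193
mL = 0·sL + -1/2·sR = -80/193
mR = -1·sL + 0·sR = -32/29

32/29 160/193 -80/193 -32/29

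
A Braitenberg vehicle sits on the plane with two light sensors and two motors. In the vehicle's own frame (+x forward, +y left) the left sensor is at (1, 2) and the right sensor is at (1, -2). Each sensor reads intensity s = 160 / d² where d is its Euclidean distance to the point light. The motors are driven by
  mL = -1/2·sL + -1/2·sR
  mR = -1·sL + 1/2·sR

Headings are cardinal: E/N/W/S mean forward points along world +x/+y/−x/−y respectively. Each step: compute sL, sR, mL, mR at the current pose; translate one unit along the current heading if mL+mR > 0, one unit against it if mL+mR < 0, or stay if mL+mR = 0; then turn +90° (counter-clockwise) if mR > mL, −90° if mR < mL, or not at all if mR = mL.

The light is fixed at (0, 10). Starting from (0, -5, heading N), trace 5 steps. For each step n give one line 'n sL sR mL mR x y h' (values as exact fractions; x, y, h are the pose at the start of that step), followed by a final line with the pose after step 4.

0 4/5 4/5 -4/5 -2/5 0 -5 N
1 32/65 160/197 -8352/12805 -1104/12805 0 -6 W
2 80/149 16/29 -2352/4321 -1128/4321 1 -6 S
3 160/173 160/293 -37280/50689 -33040/50689 1 -5 E
4 4/5 4/5 -4/5 -2/5 0 -5 N
final 0 -6 W

n=0: pose=(0,-5,N); sL=4/5, sR=4/5; mL=-4/5, mR=-2/5; mL+mR=-6/5 → advance -1; mR−mL=2/5 → turn +1·90°
n=1: pose=(0,-6,W); sL=32/65, sR=160/197; mL=-8352/12805, mR=-1104/12805; mL+mR=-48/65 → advance -1; mR−mL=7248/12805 → turn +1·90°
n=2: pose=(1,-6,S); sL=80/149, sR=16/29; mL=-2352/4321, mR=-1128/4321; mL+mR=-120/149 → advance -1; mR−mL=1224/4321 → turn +1·90°
n=3: pose=(1,-5,E); sL=160/173, sR=160/293; mL=-37280/50689, mR=-33040/50689; mL+mR=-240/173 → advance -1; mR−mL=4240/50689 → turn +1·90°
n=4: pose=(0,-5,N); sL=4/5, sR=4/5; mL=-4/5, mR=-2/5; mL+mR=-6/5 → advance -1; mR−mL=2/5 → turn +1·90°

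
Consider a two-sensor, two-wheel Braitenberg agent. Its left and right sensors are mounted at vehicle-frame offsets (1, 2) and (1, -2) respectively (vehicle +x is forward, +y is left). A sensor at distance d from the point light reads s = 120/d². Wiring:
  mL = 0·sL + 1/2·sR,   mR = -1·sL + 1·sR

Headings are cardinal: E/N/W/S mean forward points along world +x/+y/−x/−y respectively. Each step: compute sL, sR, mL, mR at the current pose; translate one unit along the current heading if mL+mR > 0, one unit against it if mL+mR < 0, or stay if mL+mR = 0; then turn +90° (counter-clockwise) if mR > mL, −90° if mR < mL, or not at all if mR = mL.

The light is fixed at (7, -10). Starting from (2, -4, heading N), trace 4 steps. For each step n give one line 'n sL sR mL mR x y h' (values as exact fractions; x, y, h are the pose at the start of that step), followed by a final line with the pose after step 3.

0 60/49 60/29 30/29 1200/1421 2 -4 N
1 120/97 120/41 60/41 6720/3977 2 -3 E
2 6/5 30/17 15/17 48/85 3 -3 N
3 120/109 8/3 4/3 512/327 3 -2 E
final 4 -2 N

n=0: pose=(2,-4,N); sL=60/49, sR=60/29; mL=30/29, mR=1200/1421; mL+mR=2670/1421 → advance +1; mR−mL=-270/1421 → turn -1·90°
n=1: pose=(2,-3,E); sL=120/97, sR=120/41; mL=60/41, mR=6720/3977; mL+mR=12540/3977 → advance +1; mR−mL=900/3977 → turn +1·90°
n=2: pose=(3,-3,N); sL=6/5, sR=30/17; mL=15/17, mR=48/85; mL+mR=123/85 → advance +1; mR−mL=-27/85 → turn -1·90°
n=3: pose=(3,-2,E); sL=120/109, sR=8/3; mL=4/3, mR=512/327; mL+mR=316/109 → advance +1; mR−mL=76/327 → turn +1·90°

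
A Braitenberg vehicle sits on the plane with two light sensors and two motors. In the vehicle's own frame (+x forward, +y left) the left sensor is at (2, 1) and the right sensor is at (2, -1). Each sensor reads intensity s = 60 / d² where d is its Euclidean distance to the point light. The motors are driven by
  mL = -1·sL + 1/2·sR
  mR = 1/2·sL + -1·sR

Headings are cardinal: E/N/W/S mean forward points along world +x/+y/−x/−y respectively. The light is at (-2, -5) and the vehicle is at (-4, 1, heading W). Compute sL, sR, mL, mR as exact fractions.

60/41 12/13 -534/533 -102/533

left sensor world pos  = (-6, 0); dL² = 41
right sensor world pos = (-6, 2); dR² = 65
sL = 60/41 = 60/41
sR = 60/65 = 12/13
mL = -1·sL + 1/2·sR = -534/533
mR = 1/2·sL + -1·sR = -102/533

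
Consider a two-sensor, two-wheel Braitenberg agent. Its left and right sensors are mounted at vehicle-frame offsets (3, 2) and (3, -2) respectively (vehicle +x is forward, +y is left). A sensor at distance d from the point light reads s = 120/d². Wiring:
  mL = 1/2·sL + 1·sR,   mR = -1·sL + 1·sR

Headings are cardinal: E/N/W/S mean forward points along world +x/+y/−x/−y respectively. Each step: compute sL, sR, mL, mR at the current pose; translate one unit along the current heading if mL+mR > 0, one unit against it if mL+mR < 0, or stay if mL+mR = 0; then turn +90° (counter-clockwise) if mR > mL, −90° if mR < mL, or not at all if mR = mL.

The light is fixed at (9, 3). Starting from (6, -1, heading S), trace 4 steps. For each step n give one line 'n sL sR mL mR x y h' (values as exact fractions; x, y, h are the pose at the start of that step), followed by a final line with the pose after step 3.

0 12/5 60/37 522/185 -144/185 6 -1 S
1 24/17 8/3 172/51 64/51 6 -2 W
2 3 15 33/2 12 5 -2 N
3 24 120/37 564/37 -768/37 5 -1 E
final 4 -1 S

n=0: pose=(6,-1,S); sL=12/5, sR=60/37; mL=522/185, mR=-144/185; mL+mR=378/185 → advance +1; mR−mL=-18/5 → turn -1·90°
n=1: pose=(6,-2,W); sL=24/17, sR=8/3; mL=172/51, mR=64/51; mL+mR=236/51 → advance +1; mR−mL=-36/17 → turn -1·90°
n=2: pose=(5,-2,N); sL=3, sR=15; mL=33/2, mR=12; mL+mR=57/2 → advance +1; mR−mL=-9/2 → turn -1·90°
n=3: pose=(5,-1,E); sL=24, sR=120/37; mL=564/37, mR=-768/37; mL+mR=-204/37 → advance -1; mR−mL=-36 → turn -1·90°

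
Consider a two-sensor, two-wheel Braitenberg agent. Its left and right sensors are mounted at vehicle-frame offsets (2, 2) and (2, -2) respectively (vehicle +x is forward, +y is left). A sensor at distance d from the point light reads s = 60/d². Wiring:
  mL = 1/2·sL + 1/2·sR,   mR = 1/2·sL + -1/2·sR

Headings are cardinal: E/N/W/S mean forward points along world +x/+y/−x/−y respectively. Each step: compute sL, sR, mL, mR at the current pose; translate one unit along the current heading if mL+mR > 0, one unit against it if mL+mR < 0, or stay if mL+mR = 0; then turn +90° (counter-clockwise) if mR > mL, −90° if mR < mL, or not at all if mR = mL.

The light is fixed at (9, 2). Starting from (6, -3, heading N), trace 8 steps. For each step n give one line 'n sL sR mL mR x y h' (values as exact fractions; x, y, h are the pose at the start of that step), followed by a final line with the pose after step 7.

0 30/17 6 66/17 -36/17 6 -3 N
1 12 60/37 252/37 192/37 6 -2 E
2 5/3 15/13 55/39 10/39 7 -2 S
3 12/13 12/5 108/65 -48/65 7 -3 W
4 30/17 6 66/17 -36/17 6 -3 N
5 12 60/37 252/37 192/37 6 -2 E
6 5/3 15/13 55/39 10/39 7 -2 S
7 12/13 12/5 108/65 -48/65 7 -3 W
final 6 -3 N

n=0: pose=(6,-3,N); sL=30/17, sR=6; mL=66/17, mR=-36/17; mL+mR=30/17 → advance +1; mR−mL=-6 → turn -1·90°
n=1: pose=(6,-2,E); sL=12, sR=60/37; mL=252/37, mR=192/37; mL+mR=12 → advance +1; mR−mL=-60/37 → turn -1·90°
n=2: pose=(7,-2,S); sL=5/3, sR=15/13; mL=55/39, mR=10/39; mL+mR=5/3 → advance +1; mR−mL=-15/13 → turn -1·90°
n=3: pose=(7,-3,W); sL=12/13, sR=12/5; mL=108/65, mR=-48/65; mL+mR=12/13 → advance +1; mR−mL=-12/5 → turn -1·90°
n=4: pose=(6,-3,N); sL=30/17, sR=6; mL=66/17, mR=-36/17; mL+mR=30/17 → advance +1; mR−mL=-6 → turn -1·90°
n=5: pose=(6,-2,E); sL=12, sR=60/37; mL=252/37, mR=192/37; mL+mR=12 → advance +1; mR−mL=-60/37 → turn -1·90°
n=6: pose=(7,-2,S); sL=5/3, sR=15/13; mL=55/39, mR=10/39; mL+mR=5/3 → advance +1; mR−mL=-15/13 → turn -1·90°
n=7: pose=(7,-3,W); sL=12/13, sR=12/5; mL=108/65, mR=-48/65; mL+mR=12/13 → advance +1; mR−mL=-12/5 → turn -1·90°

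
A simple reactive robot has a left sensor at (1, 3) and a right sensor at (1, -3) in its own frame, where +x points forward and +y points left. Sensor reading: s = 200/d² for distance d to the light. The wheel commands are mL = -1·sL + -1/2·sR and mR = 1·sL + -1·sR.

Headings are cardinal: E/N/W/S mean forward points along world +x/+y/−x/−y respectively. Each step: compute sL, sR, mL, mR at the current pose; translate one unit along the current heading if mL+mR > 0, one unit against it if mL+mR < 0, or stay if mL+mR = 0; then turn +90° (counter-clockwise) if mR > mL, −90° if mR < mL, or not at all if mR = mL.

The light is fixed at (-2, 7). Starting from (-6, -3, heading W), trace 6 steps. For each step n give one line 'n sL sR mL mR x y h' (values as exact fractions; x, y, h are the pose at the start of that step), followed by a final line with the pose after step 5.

n=0: pose=(-6,-3,W); sL=100/97, sR=100/37; mL=-8550/3589, mR=-6000/3589; mL+mR=-150/37 → advance -1; mR−mL=2550/3589 → turn +1·90°
n=1: pose=(-5,-3,S); sL=200/121, sR=200/157; mL=-43500/18997, mR=7200/18997; mL+mR=-300/157 → advance -1; mR−mL=50700/18997 → turn +1·90°
n=2: pose=(-5,-2,E); sL=5, sR=50/37; mL=-210/37, mR=135/37; mL+mR=-75/37 → advance -1; mR−mL=345/37 → turn +1·90°
n=3: pose=(-6,-2,N); sL=200/113, sR=40/13; mL=-4860/1469, mR=-1920/1469; mL+mR=-60/13 → advance -1; mR−mL=2940/1469 → turn +1·90°
n=4: pose=(-6,-3,W); sL=100/97, sR=100/37; mL=-8550/3589, mR=-6000/3589; mL+mR=-150/37 → advance -1; mR−mL=2550/3589 → turn +1·90°
n=5: pose=(-5,-3,S); sL=200/121, sR=200/157; mL=-43500/18997, mR=7200/18997; mL+mR=-300/157 → advance -1; mR−mL=50700/18997 → turn +1·90°

0 100/97 100/37 -8550/3589 -6000/3589 -6 -3 W
1 200/121 200/157 -43500/18997 7200/18997 -5 -3 S
2 5 50/37 -210/37 135/37 -5 -2 E
3 200/113 40/13 -4860/1469 -1920/1469 -6 -2 N
4 100/97 100/37 -8550/3589 -6000/3589 -6 -3 W
5 200/121 200/157 -43500/18997 7200/18997 -5 -3 S
final -5 -2 E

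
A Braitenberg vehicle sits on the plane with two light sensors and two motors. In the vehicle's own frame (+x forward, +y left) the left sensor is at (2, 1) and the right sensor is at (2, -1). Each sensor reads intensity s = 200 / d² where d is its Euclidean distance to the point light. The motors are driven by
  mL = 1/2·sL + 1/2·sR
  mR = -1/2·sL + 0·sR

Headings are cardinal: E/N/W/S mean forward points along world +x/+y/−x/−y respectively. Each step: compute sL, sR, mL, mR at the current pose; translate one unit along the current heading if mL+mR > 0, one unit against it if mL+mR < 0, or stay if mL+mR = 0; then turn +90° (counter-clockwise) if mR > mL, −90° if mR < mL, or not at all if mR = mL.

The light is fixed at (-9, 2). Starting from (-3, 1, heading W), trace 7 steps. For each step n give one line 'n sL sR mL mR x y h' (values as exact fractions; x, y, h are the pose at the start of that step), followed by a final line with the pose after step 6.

0 10 25/2 45/4 -5 -3 1 W
1 200/17 200/37 5400/629 -100/17 -4 1 N
2 4 4 4 -2 -4 2 E
3 200/53 200/29 8200/1537 -100/53 -3 2 S
4 10 25/2 45/4 -5 -3 1 W
5 200/17 200/37 5400/629 -100/17 -4 1 N
6 4 4 4 -2 -4 2 E
final -3 2 S

n=0: pose=(-3,1,W); sL=10, sR=25/2; mL=45/4, mR=-5; mL+mR=25/4 → advance +1; mR−mL=-65/4 → turn -1·90°
n=1: pose=(-4,1,N); sL=200/17, sR=200/37; mL=5400/629, mR=-100/17; mL+mR=100/37 → advance +1; mR−mL=-9100/629 → turn -1·90°
n=2: pose=(-4,2,E); sL=4, sR=4; mL=4, mR=-2; mL+mR=2 → advance +1; mR−mL=-6 → turn -1·90°
n=3: pose=(-3,2,S); sL=200/53, sR=200/29; mL=8200/1537, mR=-100/53; mL+mR=100/29 → advance +1; mR−mL=-11100/1537 → turn -1·90°
n=4: pose=(-3,1,W); sL=10, sR=25/2; mL=45/4, mR=-5; mL+mR=25/4 → advance +1; mR−mL=-65/4 → turn -1·90°
n=5: pose=(-4,1,N); sL=200/17, sR=200/37; mL=5400/629, mR=-100/17; mL+mR=100/37 → advance +1; mR−mL=-9100/629 → turn -1·90°
n=6: pose=(-4,2,E); sL=4, sR=4; mL=4, mR=-2; mL+mR=2 → advance +1; mR−mL=-6 → turn -1·90°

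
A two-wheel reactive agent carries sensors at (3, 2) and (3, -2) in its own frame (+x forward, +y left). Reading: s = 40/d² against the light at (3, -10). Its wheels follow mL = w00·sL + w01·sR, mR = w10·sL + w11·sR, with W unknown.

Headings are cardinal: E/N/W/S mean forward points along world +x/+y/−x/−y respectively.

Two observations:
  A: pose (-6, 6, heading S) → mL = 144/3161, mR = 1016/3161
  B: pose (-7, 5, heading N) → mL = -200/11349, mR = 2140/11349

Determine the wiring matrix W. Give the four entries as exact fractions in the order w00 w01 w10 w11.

1 -1 1 1

obs A: pose=(-6,6,S) → sL=20/109, sR=4/29, mL=144/3161, mR=1016/3161
obs B: pose=(-7,5,N) → sL=10/117, sR=10/97, mL=-200/11349, mR=2140/11349
sensor matrix S = [[20/109, 4/29], [10/117, 10/97]]; det S = 255680/35874189
solve [mL_A; mL_B] = S·[w00; w01] and [mR_A; mR_B] = S·[w10; w11]:
  w00 = 1, w01 = -1, w10 = 1, w11 = 1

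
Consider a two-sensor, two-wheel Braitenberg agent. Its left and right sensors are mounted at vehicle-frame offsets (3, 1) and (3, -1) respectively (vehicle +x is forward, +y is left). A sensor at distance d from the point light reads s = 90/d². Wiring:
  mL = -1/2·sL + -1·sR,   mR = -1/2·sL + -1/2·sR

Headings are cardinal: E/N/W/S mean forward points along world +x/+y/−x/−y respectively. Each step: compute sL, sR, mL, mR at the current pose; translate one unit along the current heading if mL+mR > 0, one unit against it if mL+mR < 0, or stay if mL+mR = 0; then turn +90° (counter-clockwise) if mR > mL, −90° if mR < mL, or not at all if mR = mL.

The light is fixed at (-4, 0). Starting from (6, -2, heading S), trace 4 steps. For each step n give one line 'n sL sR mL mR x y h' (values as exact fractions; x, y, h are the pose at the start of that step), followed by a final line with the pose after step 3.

0 45/73 45/53 -8955/7738 -2835/3869 6 -2 S
1 90/169 90/173 -22995/29237 -15390/29237 6 -1 E
2 45/34 45/52 -675/442 -1935/1768 5 -1 N
3 2 90/37 -127/37 -82/37 5 -2 W
final 6 -2 S

n=0: pose=(6,-2,S); sL=45/73, sR=45/53; mL=-8955/7738, mR=-2835/3869; mL+mR=-14625/7738 → advance -1; mR−mL=45/106 → turn +1·90°
n=1: pose=(6,-1,E); sL=90/169, sR=90/173; mL=-22995/29237, mR=-15390/29237; mL+mR=-38385/29237 → advance -1; mR−mL=45/173 → turn +1·90°
n=2: pose=(5,-1,N); sL=45/34, sR=45/52; mL=-675/442, mR=-1935/1768; mL+mR=-4635/1768 → advance -1; mR−mL=45/104 → turn +1·90°
n=3: pose=(5,-2,W); sL=2, sR=90/37; mL=-127/37, mR=-82/37; mL+mR=-209/37 → advance -1; mR−mL=45/37 → turn +1·90°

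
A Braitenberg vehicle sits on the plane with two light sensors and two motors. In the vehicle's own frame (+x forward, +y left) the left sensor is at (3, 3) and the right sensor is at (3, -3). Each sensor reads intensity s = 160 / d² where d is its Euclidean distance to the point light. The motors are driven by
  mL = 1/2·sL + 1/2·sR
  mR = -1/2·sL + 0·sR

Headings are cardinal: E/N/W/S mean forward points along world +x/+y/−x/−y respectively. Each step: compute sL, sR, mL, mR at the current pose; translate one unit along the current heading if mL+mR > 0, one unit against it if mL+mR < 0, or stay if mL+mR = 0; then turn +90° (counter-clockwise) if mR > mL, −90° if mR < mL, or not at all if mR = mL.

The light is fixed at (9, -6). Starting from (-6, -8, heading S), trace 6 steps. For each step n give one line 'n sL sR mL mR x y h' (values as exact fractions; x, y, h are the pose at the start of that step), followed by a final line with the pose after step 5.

0 160/169 160/349 41440/58981 -80/169 -6 -8 S
1 4/9 40/81 38/81 -2/9 -6 -9 W
2 160/361 160/169 42400/61009 -80/361 -7 -9 N
3 16/17 80/97 1456/1649 -8/17 -7 -8 E
4 160/169 160/349 41440/58981 -80/169 -6 -8 S
5 4/9 40/81 38/81 -2/9 -6 -9 W
final -7 -9 N

n=0: pose=(-6,-8,S); sL=160/169, sR=160/349; mL=41440/58981, mR=-80/169; mL+mR=80/349 → advance +1; mR−mL=-69360/58981 → turn -1·90°
n=1: pose=(-6,-9,W); sL=4/9, sR=40/81; mL=38/81, mR=-2/9; mL+mR=20/81 → advance +1; mR−mL=-56/81 → turn -1·90°
n=2: pose=(-7,-9,N); sL=160/361, sR=160/169; mL=42400/61009, mR=-80/361; mL+mR=80/169 → advance +1; mR−mL=-55920/61009 → turn -1·90°
n=3: pose=(-7,-8,E); sL=16/17, sR=80/97; mL=1456/1649, mR=-8/17; mL+mR=40/97 → advance +1; mR−mL=-2232/1649 → turn -1·90°
n=4: pose=(-6,-8,S); sL=160/169, sR=160/349; mL=41440/58981, mR=-80/169; mL+mR=80/349 → advance +1; mR−mL=-69360/58981 → turn -1·90°
n=5: pose=(-6,-9,W); sL=4/9, sR=40/81; mL=38/81, mR=-2/9; mL+mR=20/81 → advance +1; mR−mL=-56/81 → turn -1·90°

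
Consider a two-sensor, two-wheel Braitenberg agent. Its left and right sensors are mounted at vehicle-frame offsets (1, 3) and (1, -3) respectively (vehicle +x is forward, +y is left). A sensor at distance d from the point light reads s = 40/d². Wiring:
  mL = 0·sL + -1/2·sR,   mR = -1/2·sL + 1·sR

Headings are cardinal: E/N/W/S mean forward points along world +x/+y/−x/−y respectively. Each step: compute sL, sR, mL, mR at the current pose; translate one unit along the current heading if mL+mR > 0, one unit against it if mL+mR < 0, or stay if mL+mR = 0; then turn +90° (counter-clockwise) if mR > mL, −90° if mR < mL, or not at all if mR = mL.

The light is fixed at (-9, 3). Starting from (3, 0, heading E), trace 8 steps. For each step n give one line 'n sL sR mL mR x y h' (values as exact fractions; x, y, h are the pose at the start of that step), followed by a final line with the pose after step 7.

0 40/169 8/41 -4/41 532/6929 3 0 E
1 10/17 1/5 -1/10 -8/85 2 0 N
2 40/149 40/101 -20/101 3940/15049 2 -1 W
3 20/97 20/37 -10/37 1570/3589 1 -1 S
4 8/25 8/37 -4/37 52/925 1 -2 E
5 10/13 1/4 -1/8 -7/52 0 -2 N
6 40/109 40/181 -20/181 740/19729 0 -3 E
7 4/5 20/73 -10/73 -46/365 -1 -3 N
final -1 -4 W

n=0: pose=(3,0,E); sL=40/169, sR=8/41; mL=-4/41, mR=532/6929; mL+mR=-144/6929 → advance -1; mR−mL=1208/6929 → turn +1·90°
n=1: pose=(2,0,N); sL=10/17, sR=1/5; mL=-1/10, mR=-8/85; mL+mR=-33/170 → advance -1; mR−mL=1/170 → turn +1·90°
n=2: pose=(2,-1,W); sL=40/149, sR=40/101; mL=-20/101, mR=3940/15049; mL+mR=960/15049 → advance +1; mR−mL=6920/15049 → turn +1·90°
n=3: pose=(1,-1,S); sL=20/97, sR=20/37; mL=-10/37, mR=1570/3589; mL+mR=600/3589 → advance +1; mR−mL=2540/3589 → turn +1·90°
n=4: pose=(1,-2,E); sL=8/25, sR=8/37; mL=-4/37, mR=52/925; mL+mR=-48/925 → advance -1; mR−mL=152/925 → turn +1·90°
n=5: pose=(0,-2,N); sL=10/13, sR=1/4; mL=-1/8, mR=-7/52; mL+mR=-27/104 → advance -1; mR−mL=-1/104 → turn -1·90°
n=6: pose=(0,-3,E); sL=40/109, sR=40/181; mL=-20/181, mR=740/19729; mL+mR=-1440/19729 → advance -1; mR−mL=2920/19729 → turn +1·90°
n=7: pose=(-1,-3,N); sL=4/5, sR=20/73; mL=-10/73, mR=-46/365; mL+mR=-96/365 → advance -1; mR−mL=4/365 → turn +1·90°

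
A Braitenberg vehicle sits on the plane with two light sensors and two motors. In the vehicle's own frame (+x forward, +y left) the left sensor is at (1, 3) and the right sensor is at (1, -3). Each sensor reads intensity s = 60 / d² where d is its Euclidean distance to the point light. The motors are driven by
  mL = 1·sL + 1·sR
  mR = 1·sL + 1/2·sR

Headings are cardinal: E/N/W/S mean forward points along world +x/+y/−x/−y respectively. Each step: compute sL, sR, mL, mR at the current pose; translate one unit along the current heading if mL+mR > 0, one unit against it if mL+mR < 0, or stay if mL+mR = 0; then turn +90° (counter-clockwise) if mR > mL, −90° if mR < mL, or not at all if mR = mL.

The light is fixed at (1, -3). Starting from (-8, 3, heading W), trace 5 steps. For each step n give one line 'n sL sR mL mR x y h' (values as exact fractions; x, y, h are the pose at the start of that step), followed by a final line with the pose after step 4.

0 60/109 60/181 17400/19729 14130/19729 -8 3 W
1 30/109 30/49 4740/5341 3105/5341 -9 3 N
2 60/181 60/97 16680/17557 11250/17557 -9 4 E
3 5/6 1/3 7/6 1 -8 4 S
4 60/109 60/181 17400/19729 14130/19729 -8 3 W
final -9 3 N

n=0: pose=(-8,3,W); sL=60/109, sR=60/181; mL=17400/19729, mR=14130/19729; mL+mR=31530/19729 → advance +1; mR−mL=-30/181 → turn -1·90°
n=1: pose=(-9,3,N); sL=30/109, sR=30/49; mL=4740/5341, mR=3105/5341; mL+mR=7845/5341 → advance +1; mR−mL=-15/49 → turn -1·90°
n=2: pose=(-9,4,E); sL=60/181, sR=60/97; mL=16680/17557, mR=11250/17557; mL+mR=27930/17557 → advance +1; mR−mL=-30/97 → turn -1·90°
n=3: pose=(-8,4,S); sL=5/6, sR=1/3; mL=7/6, mR=1; mL+mR=13/6 → advance +1; mR−mL=-1/6 → turn -1·90°
n=4: pose=(-8,3,W); sL=60/109, sR=60/181; mL=17400/19729, mR=14130/19729; mL+mR=31530/19729 → advance +1; mR−mL=-30/181 → turn -1·90°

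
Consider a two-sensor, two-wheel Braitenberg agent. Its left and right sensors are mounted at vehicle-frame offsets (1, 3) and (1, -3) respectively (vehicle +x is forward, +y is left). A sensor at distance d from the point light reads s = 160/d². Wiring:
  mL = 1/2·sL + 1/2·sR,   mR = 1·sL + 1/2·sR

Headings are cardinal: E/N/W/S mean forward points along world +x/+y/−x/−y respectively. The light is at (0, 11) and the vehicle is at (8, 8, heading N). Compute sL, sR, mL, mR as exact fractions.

left sensor world pos  = (5, 9); dL² = 29
right sensor world pos = (11, 9); dR² = 125
sL = 160/29 = 160/29
sR = 160/125 = 32/25
mL = 1/2·sL + 1/2·sR = 2464/725
mR = 1·sL + 1/2·sR = 4464/725

160/29 32/25 2464/725 4464/725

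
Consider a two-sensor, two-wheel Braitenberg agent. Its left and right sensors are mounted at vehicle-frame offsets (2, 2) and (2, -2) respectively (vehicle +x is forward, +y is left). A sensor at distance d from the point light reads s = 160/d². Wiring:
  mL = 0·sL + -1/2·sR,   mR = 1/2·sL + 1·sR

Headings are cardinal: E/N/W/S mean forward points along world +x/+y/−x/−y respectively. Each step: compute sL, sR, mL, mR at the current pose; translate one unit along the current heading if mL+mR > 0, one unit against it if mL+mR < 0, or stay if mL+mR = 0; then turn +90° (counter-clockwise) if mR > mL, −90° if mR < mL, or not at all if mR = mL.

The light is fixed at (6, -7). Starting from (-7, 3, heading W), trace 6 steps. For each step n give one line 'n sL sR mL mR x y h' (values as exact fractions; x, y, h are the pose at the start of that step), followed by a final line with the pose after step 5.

n=0: pose=(-7,3,W); sL=160/289, sR=160/369; mL=-80/369, mR=75760/106641; mL+mR=52640/106641 → advance +1; mR−mL=32960/35547 → turn +1·90°
n=1: pose=(-8,3,S); sL=10/13, sR=1/2; mL=-1/4, mR=23/26; mL+mR=33/52 → advance +1; mR−mL=59/52 → turn +1·90°
n=2: pose=(-8,2,E); sL=32/53, sR=160/193; mL=-80/193, mR=11568/10229; mL+mR=7328/10229 → advance +1; mR−mL=15808/10229 → turn +1·90°
n=3: pose=(-7,2,N); sL=80/173, sR=80/121; mL=-40/121, mR=18680/20933; mL+mR=11760/20933 → advance +1; mR−mL=25600/20933 → turn +1·90°
n=4: pose=(-7,3,W); sL=160/289, sR=160/369; mL=-80/369, mR=75760/106641; mL+mR=52640/106641 → advance +1; mR−mL=32960/35547 → turn +1·90°
n=5: pose=(-8,3,S); sL=10/13, sR=1/2; mL=-1/4, mR=23/26; mL+mR=33/52 → advance +1; mR−mL=59/52 → turn +1·90°

0 160/289 160/369 -80/369 75760/106641 -7 3 W
1 10/13 1/2 -1/4 23/26 -8 3 S
2 32/53 160/193 -80/193 11568/10229 -8 2 E
3 80/173 80/121 -40/121 18680/20933 -7 2 N
4 160/289 160/369 -80/369 75760/106641 -7 3 W
5 10/13 1/2 -1/4 23/26 -8 3 S
final -8 2 E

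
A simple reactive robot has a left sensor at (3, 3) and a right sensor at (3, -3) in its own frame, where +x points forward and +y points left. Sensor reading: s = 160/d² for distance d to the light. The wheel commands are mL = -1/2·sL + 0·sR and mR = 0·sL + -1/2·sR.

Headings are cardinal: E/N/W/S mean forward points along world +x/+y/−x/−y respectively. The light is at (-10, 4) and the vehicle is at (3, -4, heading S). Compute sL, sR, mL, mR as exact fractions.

160/377 160/221 -80/377 -80/221

left sensor world pos  = (6, -7); dL² = 377
right sensor world pos = (0, -7); dR² = 221
sL = 160/377 = 160/377
sR = 160/221 = 160/221
mL = -1/2·sL + 0·sR = -80/377
mR = 0·sL + -1/2·sR = -80/221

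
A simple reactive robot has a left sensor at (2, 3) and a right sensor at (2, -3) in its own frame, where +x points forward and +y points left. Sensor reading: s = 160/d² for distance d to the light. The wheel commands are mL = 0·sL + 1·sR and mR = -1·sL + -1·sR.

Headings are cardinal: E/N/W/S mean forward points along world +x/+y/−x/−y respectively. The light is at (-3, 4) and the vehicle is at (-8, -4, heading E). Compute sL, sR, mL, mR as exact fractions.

left sensor world pos  = (-6, -1); dL² = 34
right sensor world pos = (-6, -7); dR² = 130
sL = 160/34 = 80/17
sR = 160/130 = 16/13
mL = 0·sL + 1·sR = 16/13
mR = -1·sL + -1·sR = -1312/221

80/17 16/13 16/13 -1312/221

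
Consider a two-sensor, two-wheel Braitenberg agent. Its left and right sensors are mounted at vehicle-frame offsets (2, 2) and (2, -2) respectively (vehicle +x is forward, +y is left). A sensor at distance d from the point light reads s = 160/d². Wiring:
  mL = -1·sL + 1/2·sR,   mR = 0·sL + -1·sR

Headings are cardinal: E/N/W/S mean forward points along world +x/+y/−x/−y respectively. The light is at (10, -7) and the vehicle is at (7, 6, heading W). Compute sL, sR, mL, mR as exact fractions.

left sensor world pos  = (5, 4); dL² = 146
right sensor world pos = (5, 8); dR² = 250
sL = 160/146 = 80/73
sR = 160/250 = 16/25
mL = -1·sL + 1/2·sR = -1416/1825
mR = 0·sL + -1·sR = -16/25

80/73 16/25 -1416/1825 -16/25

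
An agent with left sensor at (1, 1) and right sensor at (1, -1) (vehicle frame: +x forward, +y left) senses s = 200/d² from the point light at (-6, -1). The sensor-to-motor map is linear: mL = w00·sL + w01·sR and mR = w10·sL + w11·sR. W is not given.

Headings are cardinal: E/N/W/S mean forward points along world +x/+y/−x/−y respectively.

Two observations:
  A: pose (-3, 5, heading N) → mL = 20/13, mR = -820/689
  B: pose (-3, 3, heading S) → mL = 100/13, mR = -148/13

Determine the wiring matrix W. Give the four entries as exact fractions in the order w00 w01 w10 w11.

obs A: pose=(-3,5,N) → sL=200/53, sR=40/13, mL=20/13, mR=-820/689
obs B: pose=(-3,3,S) → sL=8, sR=200/13, mL=100/13, mR=-148/13
sensor matrix S = [[200/53, 40/13], [8, 200/13]]; det S = 23040/689
solve [mL_A; mL_B] = S·[w00; w01] and [mR_A; mR_B] = S·[w10; w11]:
  w00 = 0, w01 = 1/2, w10 = 1/2, w11 = -1

0 1/2 1/2 -1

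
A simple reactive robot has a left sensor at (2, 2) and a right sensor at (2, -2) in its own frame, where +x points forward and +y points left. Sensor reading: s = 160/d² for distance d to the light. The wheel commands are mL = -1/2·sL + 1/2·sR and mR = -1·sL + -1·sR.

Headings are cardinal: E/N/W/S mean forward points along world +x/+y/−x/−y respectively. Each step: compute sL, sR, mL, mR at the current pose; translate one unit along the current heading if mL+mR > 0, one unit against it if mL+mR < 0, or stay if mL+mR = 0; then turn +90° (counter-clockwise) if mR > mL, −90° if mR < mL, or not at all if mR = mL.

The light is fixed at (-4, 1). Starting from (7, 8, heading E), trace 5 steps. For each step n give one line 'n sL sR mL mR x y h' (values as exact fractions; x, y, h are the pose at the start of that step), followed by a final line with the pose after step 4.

n=0: pose=(7,8,E); sL=16/25, sR=80/97; mL=224/2425, mR=-3552/2425; mL+mR=-3328/2425 → advance -1; mR−mL=-3776/2425 → turn -1·90°
n=1: pose=(6,8,S); sL=160/169, sR=160/89; mL=6400/15041, mR=-41280/15041; mL+mR=-34880/15041 → advance -1; mR−mL=-47680/15041 → turn -1·90°
n=2: pose=(6,9,W); sL=8/5, sR=40/41; mL=-64/205, mR=-528/205; mL+mR=-592/205 → advance -1; mR−mL=-464/205 → turn -1·90°
n=3: pose=(7,9,N); sL=160/181, sR=160/269; mL=-7040/48689, mR=-72000/48689; mL+mR=-79040/48689 → advance -1; mR−mL=-64960/48689 → turn -1·90°
n=4: pose=(7,8,E); sL=16/25, sR=80/97; mL=224/2425, mR=-3552/2425; mL+mR=-3328/2425 → advance -1; mR−mL=-3776/2425 → turn -1·90°

0 16/25 80/97 224/2425 -3552/2425 7 8 E
1 160/169 160/89 6400/15041 -41280/15041 6 8 S
2 8/5 40/41 -64/205 -528/205 6 9 W
3 160/181 160/269 -7040/48689 -72000/48689 7 9 N
4 16/25 80/97 224/2425 -3552/2425 7 8 E
final 6 8 S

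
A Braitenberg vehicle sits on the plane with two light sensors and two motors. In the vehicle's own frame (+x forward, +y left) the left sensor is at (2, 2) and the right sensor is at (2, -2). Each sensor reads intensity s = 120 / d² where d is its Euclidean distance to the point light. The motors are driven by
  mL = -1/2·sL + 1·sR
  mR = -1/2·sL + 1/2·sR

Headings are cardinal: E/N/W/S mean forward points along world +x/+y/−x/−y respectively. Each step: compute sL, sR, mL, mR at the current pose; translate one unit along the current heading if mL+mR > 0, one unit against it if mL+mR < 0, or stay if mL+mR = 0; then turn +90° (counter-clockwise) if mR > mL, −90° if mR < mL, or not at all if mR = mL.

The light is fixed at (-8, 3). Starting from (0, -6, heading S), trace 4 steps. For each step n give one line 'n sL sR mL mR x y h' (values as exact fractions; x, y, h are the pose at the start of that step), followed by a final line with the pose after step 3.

0 120/221 120/157 17100/34697 3840/34697 0 -6 S
1 2/3 6/5 13/15 4/15 0 -7 W
2 120/89 24/29 396/2581 -672/2581 -1 -7 N
3 20/27 12/25 74/675 -88/675 -1 -8 E
final -2 -8 S

n=0: pose=(0,-6,S); sL=120/221, sR=120/157; mL=17100/34697, mR=3840/34697; mL+mR=20940/34697 → advance +1; mR−mL=-60/157 → turn -1·90°
n=1: pose=(0,-7,W); sL=2/3, sR=6/5; mL=13/15, mR=4/15; mL+mR=17/15 → advance +1; mR−mL=-3/5 → turn -1·90°
n=2: pose=(-1,-7,N); sL=120/89, sR=24/29; mL=396/2581, mR=-672/2581; mL+mR=-276/2581 → advance -1; mR−mL=-12/29 → turn -1·90°
n=3: pose=(-1,-8,E); sL=20/27, sR=12/25; mL=74/675, mR=-88/675; mL+mR=-14/675 → advance -1; mR−mL=-6/25 → turn -1·90°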